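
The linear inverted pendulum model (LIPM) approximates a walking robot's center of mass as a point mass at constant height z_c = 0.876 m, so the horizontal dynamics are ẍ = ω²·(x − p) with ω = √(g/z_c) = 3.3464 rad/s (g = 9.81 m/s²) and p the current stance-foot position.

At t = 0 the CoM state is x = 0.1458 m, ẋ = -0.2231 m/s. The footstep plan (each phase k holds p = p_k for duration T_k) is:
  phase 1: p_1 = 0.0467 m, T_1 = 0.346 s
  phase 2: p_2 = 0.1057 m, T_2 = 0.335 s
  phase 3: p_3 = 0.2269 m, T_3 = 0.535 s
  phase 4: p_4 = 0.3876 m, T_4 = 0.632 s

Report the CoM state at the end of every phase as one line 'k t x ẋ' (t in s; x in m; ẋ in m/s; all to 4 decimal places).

phase 1: p=0.0467, T=0.346, ωT=1.157854, cosh=1.748628, sinh=1.434468; start (x,ẋ)=(0.145800, -0.223100) → end (x,ẋ)=(0.124355, 0.085591)
phase 2: p=0.1057, T=0.335, ωT=1.121044, cosh=1.696997, sinh=1.371058; start (x,ẋ)=(0.124355, 0.085591) → end (x,ẋ)=(0.172425, 0.230839)
phase 3: p=0.2269, T=0.535, ωT=1.790324, cosh=3.079150, sinh=2.912244; start (x,ẋ)=(0.172425, 0.230839) → end (x,ẋ)=(0.260054, 0.179902)
phase 4: p=0.3876, T=0.632, ωT=2.114925, cosh=4.204802, sinh=4.084160; start (x,ẋ)=(0.260054, 0.179902) → end (x,ẋ)=(0.070859, -0.986746)

1 0.3460 0.1244 0.0856
2 0.6810 0.1724 0.2308
3 1.2160 0.2601 0.1799
4 1.8480 0.0709 -0.9867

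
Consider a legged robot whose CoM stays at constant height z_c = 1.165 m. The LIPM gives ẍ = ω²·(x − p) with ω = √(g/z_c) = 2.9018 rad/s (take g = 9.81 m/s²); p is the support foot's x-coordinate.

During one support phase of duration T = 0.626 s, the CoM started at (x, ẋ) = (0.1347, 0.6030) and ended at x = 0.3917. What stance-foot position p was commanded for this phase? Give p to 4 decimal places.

ωT = 2.9018·0.626 = 1.816527; cosh(ωT) = 3.156525, sinh(ωT) = 2.993935
x(T) = p + (x₀−p)·cosh(ωT) + (ẋ₀/ω)·sinh(ωT) ⇒ p·(1 − cosh) = x(T) − x₀·cosh − (ẋ₀/ω)·sinh
numerator   = 0.3917 − (0.1347)·3.156525 − (0.6030/2.9018)·2.993935 = -0.655630
denominator = 1 − 3.156525 = -2.156525
p = -0.655630 / -2.156525 = 0.3040

p = 0.3040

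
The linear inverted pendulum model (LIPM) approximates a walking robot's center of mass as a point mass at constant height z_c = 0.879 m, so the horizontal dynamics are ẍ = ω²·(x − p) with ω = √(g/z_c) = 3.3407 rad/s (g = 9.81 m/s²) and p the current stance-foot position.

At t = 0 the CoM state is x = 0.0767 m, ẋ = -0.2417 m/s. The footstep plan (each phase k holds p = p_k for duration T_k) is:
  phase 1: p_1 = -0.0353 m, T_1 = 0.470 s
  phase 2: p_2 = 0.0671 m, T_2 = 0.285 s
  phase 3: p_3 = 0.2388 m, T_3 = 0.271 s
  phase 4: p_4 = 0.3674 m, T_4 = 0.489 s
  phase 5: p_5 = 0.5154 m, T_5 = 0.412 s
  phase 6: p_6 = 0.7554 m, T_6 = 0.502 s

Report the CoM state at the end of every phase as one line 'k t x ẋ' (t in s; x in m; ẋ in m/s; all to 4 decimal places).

phase 1: p=-0.0353, T=0.470, ωT=1.570129, cosh=2.507643, sinh=2.299625; start (x,ẋ)=(0.076700, -0.241700) → end (x,ẋ)=(0.079178, 0.254327)
phase 2: p=0.0671, T=0.285, ωT=0.952099, cosh=1.488537, sinh=1.102607; start (x,ẋ)=(0.079178, 0.254327) → end (x,ẋ)=(0.169020, 0.423063)
phase 3: p=0.2388, T=0.271, ωT=0.905330, cosh=1.438578, sinh=1.034169; start (x,ẋ)=(0.169020, 0.423063) → end (x,ẋ)=(0.269382, 0.367529)
phase 4: p=0.3674, T=0.489, ωT=1.633602, cosh=2.658759, sinh=2.463534; start (x,ẋ)=(0.269382, 0.367529) → end (x,ẋ)=(0.377820, 0.170489)
phase 5: p=0.5154, T=0.412, ωT=1.376368, cosh=2.106493, sinh=1.853999; start (x,ẋ)=(0.377820, 0.170489) → end (x,ẋ)=(0.320206, -0.492987)
phase 6: p=0.7554, T=0.502, ωT=1.677031, cosh=2.768290, sinh=2.581362; start (x,ẋ)=(0.320206, -0.492987) → end (x,ẋ)=(-0.830273, -5.117646)

1 0.4700 0.0792 0.2543
2 0.7550 0.1690 0.4231
3 1.0260 0.2694 0.3675
4 1.5150 0.3778 0.1705
5 1.9270 0.3202 -0.4930
6 2.4290 -0.8303 -5.1176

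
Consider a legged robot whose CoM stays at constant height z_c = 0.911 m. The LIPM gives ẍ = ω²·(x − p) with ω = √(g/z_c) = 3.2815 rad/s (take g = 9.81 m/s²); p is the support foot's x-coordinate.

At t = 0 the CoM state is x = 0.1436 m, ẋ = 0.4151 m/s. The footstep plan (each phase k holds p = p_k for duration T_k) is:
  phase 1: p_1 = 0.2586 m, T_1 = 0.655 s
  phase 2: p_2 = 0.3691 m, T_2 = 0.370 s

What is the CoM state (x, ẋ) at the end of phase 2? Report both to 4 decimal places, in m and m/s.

x = 0.3285, ẋ = 0.0020

phase 1: p=0.2586, T=0.655, ωT=2.149383, cosh=4.348057, sinh=4.231501; start (x,ẋ)=(0.143600, 0.415100) → end (x,ẋ)=(0.293846, 0.208026)
phase 2: p=0.3691, T=0.370, ωT=1.214155, cosh=1.832204, sinh=1.535243; start (x,ẋ)=(0.293846, 0.208026) → end (x,ẋ)=(0.328544, 0.002023)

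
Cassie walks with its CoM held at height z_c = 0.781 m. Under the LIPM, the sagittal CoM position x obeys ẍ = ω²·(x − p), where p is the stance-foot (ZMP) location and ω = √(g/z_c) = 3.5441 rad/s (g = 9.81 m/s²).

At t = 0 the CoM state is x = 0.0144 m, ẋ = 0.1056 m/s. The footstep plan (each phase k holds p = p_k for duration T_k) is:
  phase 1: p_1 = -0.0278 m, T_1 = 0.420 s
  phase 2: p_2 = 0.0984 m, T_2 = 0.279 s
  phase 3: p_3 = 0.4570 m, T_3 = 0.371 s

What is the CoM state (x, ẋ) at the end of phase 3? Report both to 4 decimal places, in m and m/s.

phase 1: p=-0.0278, T=0.420, ωT=1.488522, cosh=2.328124, sinh=2.102418; start (x,ẋ)=(0.014400, 0.105600) → end (x,ẋ)=(0.133090, 0.560290)
phase 2: p=0.0984, T=0.279, ωT=0.988804, cosh=1.530019, sinh=1.157998; start (x,ẋ)=(0.133090, 0.560290) → end (x,ẋ)=(0.334546, 0.999626)
phase 3: p=0.4570, T=0.371, ωT=1.314861, cosh=1.996373, sinh=1.727861; start (x,ẋ)=(0.334546, 0.999626) → end (x,ẋ)=(0.699886, 1.245753)

x = 0.6999, ẋ = 1.2458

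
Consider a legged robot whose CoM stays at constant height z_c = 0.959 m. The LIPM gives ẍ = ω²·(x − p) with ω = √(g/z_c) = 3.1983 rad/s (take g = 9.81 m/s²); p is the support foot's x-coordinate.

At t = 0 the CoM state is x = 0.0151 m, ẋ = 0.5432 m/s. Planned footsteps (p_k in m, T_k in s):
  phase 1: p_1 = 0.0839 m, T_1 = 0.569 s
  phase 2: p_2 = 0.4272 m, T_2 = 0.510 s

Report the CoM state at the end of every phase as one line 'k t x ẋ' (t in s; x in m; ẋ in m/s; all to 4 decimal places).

1 0.5690 0.3763 1.0589
2 1.0790 1.1057 2.4091

phase 1: p=0.0839, T=0.569, ωT=1.819833, cosh=3.166439, sinh=3.004387; start (x,ẋ)=(0.015100, 0.543200) → end (x,ẋ)=(0.376315, 1.058916)
phase 2: p=0.4272, T=0.510, ωT=1.631133, cosh=2.652684, sinh=2.456976; start (x,ẋ)=(0.376315, 1.058916) → end (x,ẋ)=(1.105690, 2.409104)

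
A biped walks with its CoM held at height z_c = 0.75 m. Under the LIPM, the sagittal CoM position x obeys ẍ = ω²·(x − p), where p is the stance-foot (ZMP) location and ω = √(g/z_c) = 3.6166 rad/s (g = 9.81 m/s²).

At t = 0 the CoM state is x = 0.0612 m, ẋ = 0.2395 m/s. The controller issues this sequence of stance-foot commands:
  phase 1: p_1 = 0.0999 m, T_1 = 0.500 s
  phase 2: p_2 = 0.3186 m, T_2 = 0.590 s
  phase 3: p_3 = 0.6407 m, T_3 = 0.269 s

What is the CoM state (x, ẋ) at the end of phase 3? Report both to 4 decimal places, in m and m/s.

phase 1: p=0.0999, T=0.500, ωT=1.808300, cosh=3.132001, sinh=2.968068; start (x,ẋ)=(0.061200, 0.239500) → end (x,ẋ)=(0.175244, 0.334696)
phase 2: p=0.3186, T=0.590, ωT=2.133794, cosh=4.282620, sinh=4.164233; start (x,ẋ)=(0.175244, 0.334696) → end (x,ẋ)=(0.090038, -0.725614)
phase 3: p=0.6407, T=0.269, ωT=0.972865, cosh=1.511756, sinh=1.133758; start (x,ẋ)=(0.090038, -0.725614) → end (x,ẋ)=(-0.419237, -3.354857)

x = -0.4192, ẋ = -3.3549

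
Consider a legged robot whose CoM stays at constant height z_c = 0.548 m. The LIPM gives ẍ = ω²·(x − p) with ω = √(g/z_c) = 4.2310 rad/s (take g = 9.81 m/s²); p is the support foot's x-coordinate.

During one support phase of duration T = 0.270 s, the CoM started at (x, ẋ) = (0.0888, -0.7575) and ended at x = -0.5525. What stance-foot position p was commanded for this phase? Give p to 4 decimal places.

p = 0.6246

ωT = 4.2310·0.270 = 1.142370; cosh(ωT) = 1.726625, sinh(ωT) = 1.407563
x(T) = p + (x₀−p)·cosh(ωT) + (ẋ₀/ω)·sinh(ωT) ⇒ p·(1 − cosh) = x(T) − x₀·cosh − (ẋ₀/ω)·sinh
numerator   = -0.5525 − (0.0888)·1.726625 − (-0.7575/4.2310)·1.407563 = -0.453820
denominator = 1 − 1.726625 = -0.726625
p = -0.453820 / -0.726625 = 0.6246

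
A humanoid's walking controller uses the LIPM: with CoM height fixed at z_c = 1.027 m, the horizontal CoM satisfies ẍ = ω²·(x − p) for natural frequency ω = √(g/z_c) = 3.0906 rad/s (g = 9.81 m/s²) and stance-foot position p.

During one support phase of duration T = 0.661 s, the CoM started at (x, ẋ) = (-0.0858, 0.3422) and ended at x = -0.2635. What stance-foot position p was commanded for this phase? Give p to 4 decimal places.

ωT = 3.0906·0.661 = 2.042887; cosh(ωT) = 3.921247, sinh(ωT) = 3.791594
x(T) = p + (x₀−p)·cosh(ωT) + (ẋ₀/ω)·sinh(ωT) ⇒ p·(1 − cosh) = x(T) − x₀·cosh − (ẋ₀/ω)·sinh
numerator   = -0.2635 − (-0.0858)·3.921247 − (0.3422/3.0906)·3.791594 = -0.346873
denominator = 1 − 3.921247 = -2.921247
p = -0.346873 / -2.921247 = 0.1187

p = 0.1187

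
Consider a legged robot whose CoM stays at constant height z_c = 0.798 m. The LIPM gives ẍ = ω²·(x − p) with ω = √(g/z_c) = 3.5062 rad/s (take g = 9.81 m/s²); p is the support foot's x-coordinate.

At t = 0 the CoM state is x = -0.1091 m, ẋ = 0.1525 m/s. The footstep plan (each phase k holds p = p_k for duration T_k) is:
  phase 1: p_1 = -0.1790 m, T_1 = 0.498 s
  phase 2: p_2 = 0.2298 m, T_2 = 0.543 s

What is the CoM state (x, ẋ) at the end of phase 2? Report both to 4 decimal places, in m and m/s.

x = 1.0091, ẋ = 2.9435

phase 1: p=-0.1790, T=0.498, ωT=1.746088, cosh=2.953294, sinh=2.778839; start (x,ẋ)=(-0.109100, 0.152500) → end (x,ẋ)=(0.148299, 1.131424)
phase 2: p=0.2298, T=0.543, ωT=1.903867, cosh=3.430394, sinh=3.281402; start (x,ẋ)=(0.148299, 1.131424) → end (x,ẋ)=(1.009104, 2.943543)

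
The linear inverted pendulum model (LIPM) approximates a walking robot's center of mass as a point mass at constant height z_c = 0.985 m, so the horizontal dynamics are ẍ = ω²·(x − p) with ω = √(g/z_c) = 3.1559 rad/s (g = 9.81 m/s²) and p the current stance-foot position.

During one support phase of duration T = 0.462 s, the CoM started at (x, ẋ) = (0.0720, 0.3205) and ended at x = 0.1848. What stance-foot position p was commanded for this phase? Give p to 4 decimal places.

ωT = 3.1559·0.462 = 1.458026; cosh(ωT) = 2.265081, sinh(ωT) = 2.032386
x(T) = p + (x₀−p)·cosh(ωT) + (ẋ₀/ω)·sinh(ωT) ⇒ p·(1 − cosh) = x(T) − x₀·cosh − (ẋ₀/ω)·sinh
numerator   = 0.1848 − (0.0720)·2.265081 − (0.3205/3.1559)·2.032386 = -0.184686
denominator = 1 − 2.265081 = -1.265081
p = -0.184686 / -1.265081 = 0.1460

p = 0.1460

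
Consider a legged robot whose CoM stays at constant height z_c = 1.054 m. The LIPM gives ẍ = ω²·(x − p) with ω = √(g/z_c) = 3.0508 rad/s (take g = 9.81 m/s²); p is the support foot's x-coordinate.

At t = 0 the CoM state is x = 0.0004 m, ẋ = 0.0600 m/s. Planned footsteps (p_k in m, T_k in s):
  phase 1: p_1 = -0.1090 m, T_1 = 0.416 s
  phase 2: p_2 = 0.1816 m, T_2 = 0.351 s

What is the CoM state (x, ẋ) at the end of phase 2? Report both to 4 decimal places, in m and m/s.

x = 0.3821, ẋ = 0.8891

phase 1: p=-0.1090, T=0.416, ωT=1.269133, cosh=1.919421, sinh=1.638345; start (x,ẋ)=(0.000400, 0.060000) → end (x,ẋ)=(0.133206, 0.661975)
phase 2: p=0.1816, T=0.351, ωT=1.070831, cosh=1.630263, sinh=1.287539; start (x,ẋ)=(0.133206, 0.661975) → end (x,ẋ)=(0.382081, 0.889101)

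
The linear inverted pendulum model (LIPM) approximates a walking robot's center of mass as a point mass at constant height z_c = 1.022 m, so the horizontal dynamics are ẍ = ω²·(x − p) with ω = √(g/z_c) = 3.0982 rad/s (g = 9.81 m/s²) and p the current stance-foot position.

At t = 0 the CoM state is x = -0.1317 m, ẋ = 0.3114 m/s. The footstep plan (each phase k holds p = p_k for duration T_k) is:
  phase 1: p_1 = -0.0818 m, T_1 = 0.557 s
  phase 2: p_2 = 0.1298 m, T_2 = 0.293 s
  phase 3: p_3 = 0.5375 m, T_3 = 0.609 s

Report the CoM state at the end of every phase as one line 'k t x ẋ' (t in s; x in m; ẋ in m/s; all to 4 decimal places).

1 0.5570 0.0469 0.4818
2 0.8500 0.1718 0.4279
3 1.4590 -0.2516 -2.2083

phase 1: p=-0.0818, T=0.557, ωT=1.725697, cosh=2.897243, sinh=2.719194; start (x,ẋ)=(-0.131700, 0.311400) → end (x,ẋ)=(0.046934, 0.481814)
phase 2: p=0.1298, T=0.293, ωT=0.907773, cosh=1.441108, sinh=1.037687; start (x,ẋ)=(0.046934, 0.481814) → end (x,ẋ)=(0.171755, 0.427934)
phase 3: p=0.5375, T=0.609, ωT=1.886804, cosh=3.374901, sinh=3.223345; start (x,ẋ)=(0.171755, 0.427934) → end (x,ẋ)=(-0.251632, -2.208299)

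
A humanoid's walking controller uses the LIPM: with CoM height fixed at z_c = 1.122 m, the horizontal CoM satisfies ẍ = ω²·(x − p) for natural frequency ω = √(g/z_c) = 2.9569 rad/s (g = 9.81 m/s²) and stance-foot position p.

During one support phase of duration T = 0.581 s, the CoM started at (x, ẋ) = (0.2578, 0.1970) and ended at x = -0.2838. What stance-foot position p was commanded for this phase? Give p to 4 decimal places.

p = 0.6422

ωT = 2.9569·0.581 = 1.717959; cosh(ωT) = 2.876287, sinh(ωT) = 2.696855
x(T) = p + (x₀−p)·cosh(ωT) + (ẋ₀/ω)·sinh(ωT) ⇒ p·(1 − cosh) = x(T) − x₀·cosh − (ẋ₀/ω)·sinh
numerator   = -0.2838 − (0.2578)·2.876287 − (0.1970/2.9569)·2.696855 = -1.204982
denominator = 1 − 2.876287 = -1.876287
p = -1.204982 / -1.876287 = 0.6422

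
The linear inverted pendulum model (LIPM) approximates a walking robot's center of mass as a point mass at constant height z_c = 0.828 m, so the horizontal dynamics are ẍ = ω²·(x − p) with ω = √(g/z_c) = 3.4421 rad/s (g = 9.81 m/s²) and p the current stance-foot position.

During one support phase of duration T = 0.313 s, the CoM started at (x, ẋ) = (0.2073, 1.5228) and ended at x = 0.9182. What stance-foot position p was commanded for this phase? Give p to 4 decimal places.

p = -0.0065

ωT = 3.4421·0.313 = 1.077377; cosh(ωT) = 1.638727, sinh(ωT) = 1.298240
x(T) = p + (x₀−p)·cosh(ωT) + (ẋ₀/ω)·sinh(ωT) ⇒ p·(1 − cosh) = x(T) − x₀·cosh − (ẋ₀/ω)·sinh
numerator   = 0.9182 − (0.2073)·1.638727 − (1.5228/3.4421)·1.298240 = 0.004145
denominator = 1 − 1.638727 = -0.638727
p = 0.004145 / -0.638727 = -0.0065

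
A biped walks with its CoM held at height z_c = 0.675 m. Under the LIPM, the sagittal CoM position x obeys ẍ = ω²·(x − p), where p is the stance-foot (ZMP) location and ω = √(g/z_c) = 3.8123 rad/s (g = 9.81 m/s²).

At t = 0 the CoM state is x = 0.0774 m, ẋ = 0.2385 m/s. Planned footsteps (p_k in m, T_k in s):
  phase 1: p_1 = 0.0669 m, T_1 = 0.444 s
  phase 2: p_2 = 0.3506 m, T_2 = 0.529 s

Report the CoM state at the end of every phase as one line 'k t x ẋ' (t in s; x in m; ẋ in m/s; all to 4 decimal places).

1 0.4440 0.2606 0.7750
2 0.9730 0.7567 1.6972

phase 1: p=0.0669, T=0.444, ωT=1.692661, cosh=2.808976, sinh=2.624947; start (x,ẋ)=(0.077400, 0.238500) → end (x,ẋ)=(0.260613, 0.775015)
phase 2: p=0.3506, T=0.529, ωT=2.016707, cosh=3.823316, sinh=3.690223; start (x,ẋ)=(0.260613, 0.775015) → end (x,ẋ)=(0.756748, 1.697164)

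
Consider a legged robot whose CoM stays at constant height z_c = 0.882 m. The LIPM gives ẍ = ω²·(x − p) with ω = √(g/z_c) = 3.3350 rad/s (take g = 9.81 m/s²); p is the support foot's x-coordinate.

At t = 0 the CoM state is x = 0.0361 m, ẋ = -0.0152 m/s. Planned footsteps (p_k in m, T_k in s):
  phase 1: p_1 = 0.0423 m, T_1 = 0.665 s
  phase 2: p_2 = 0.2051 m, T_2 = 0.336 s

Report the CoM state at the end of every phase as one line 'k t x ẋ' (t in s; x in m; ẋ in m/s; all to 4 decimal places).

1 0.6650 -0.0072 -0.1645
2 1.0010 -0.2226 -1.2492

phase 1: p=0.0423, T=0.665, ωT=2.217775, cosh=4.647859, sinh=4.539008; start (x,ẋ)=(0.036100, -0.015200) → end (x,ẋ)=(-0.007204, -0.164501)
phase 2: p=0.2051, T=0.336, ωT=1.120560, cosh=1.696334, sinh=1.370237; start (x,ẋ)=(-0.007204, -0.164501) → end (x,ẋ)=(-0.222627, -1.249223)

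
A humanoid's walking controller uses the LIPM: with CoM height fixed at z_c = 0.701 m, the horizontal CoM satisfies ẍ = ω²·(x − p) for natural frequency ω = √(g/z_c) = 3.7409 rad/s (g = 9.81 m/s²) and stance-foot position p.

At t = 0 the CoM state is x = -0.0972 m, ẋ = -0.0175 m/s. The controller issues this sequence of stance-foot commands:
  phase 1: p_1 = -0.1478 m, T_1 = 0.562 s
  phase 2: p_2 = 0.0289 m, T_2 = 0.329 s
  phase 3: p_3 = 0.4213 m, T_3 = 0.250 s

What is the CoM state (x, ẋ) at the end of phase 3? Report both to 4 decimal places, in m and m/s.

x = 0.7035, ẋ = 1.7048

phase 1: p=-0.1478, T=0.562, ωT=2.102386, cosh=4.153920, sinh=4.031756; start (x,ẋ)=(-0.097200, -0.017500) → end (x,ẋ)=(0.043528, 0.690476)
phase 2: p=0.0289, T=0.329, ωT=1.230756, cosh=1.857944, sinh=1.565873; start (x,ẋ)=(0.043528, 0.690476) → end (x,ẋ)=(0.345098, 1.368551)
phase 3: p=0.4213, T=0.250, ωT=0.935225, cosh=1.470142, sinh=1.077645; start (x,ẋ)=(0.345098, 1.368551) → end (x,ẋ)=(0.703512, 1.704767)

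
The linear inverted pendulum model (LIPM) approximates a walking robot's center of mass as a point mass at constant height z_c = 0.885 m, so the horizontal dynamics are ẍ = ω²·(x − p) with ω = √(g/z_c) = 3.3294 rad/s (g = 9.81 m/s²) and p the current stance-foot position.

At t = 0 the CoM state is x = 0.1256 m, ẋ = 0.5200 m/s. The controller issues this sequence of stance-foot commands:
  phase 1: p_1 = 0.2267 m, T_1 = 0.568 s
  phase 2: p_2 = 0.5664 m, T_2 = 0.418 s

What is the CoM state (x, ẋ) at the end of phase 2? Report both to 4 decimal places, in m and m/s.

phase 1: p=0.2267, T=0.568, ωT=1.891099, cosh=3.388777, sinh=3.237871; start (x,ẋ)=(0.125600, 0.520000) → end (x,ẋ)=(0.389799, 0.672289)
phase 2: p=0.5664, T=0.418, ωT=1.391689, cosh=2.135146, sinh=1.886491; start (x,ẋ)=(0.389799, 0.672289) → end (x,ẋ)=(0.570261, 0.326227)

x = 0.5703, ẋ = 0.3262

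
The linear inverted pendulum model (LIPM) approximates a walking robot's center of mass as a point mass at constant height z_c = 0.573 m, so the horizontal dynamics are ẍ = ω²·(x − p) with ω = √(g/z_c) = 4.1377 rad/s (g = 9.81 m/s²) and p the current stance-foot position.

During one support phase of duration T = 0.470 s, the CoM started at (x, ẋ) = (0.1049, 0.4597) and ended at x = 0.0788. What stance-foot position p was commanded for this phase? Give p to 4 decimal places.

p = 0.2633

ωT = 4.1377·0.470 = 1.944719; cosh(ωT) = 3.567347, sinh(ωT) = 3.424320
x(T) = p + (x₀−p)·cosh(ωT) + (ẋ₀/ω)·sinh(ωT) ⇒ p·(1 − cosh) = x(T) − x₀·cosh − (ẋ₀/ω)·sinh
numerator   = 0.0788 − (0.1049)·3.567347 − (0.4597/4.1377)·3.424320 = -0.675858
denominator = 1 − 3.567347 = -2.567347
p = -0.675858 / -2.567347 = 0.2633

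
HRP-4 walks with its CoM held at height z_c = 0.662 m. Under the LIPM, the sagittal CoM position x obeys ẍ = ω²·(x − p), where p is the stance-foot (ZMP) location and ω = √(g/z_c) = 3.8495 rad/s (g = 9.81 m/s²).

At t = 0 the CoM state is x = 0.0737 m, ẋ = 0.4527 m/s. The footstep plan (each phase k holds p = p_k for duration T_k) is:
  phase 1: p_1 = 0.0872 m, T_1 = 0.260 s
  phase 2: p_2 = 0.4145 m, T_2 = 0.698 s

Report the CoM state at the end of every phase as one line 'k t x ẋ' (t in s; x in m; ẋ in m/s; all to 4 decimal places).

phase 1: p=0.0872, T=0.260, ωT=1.000870, cosh=1.544104, sinh=1.176544; start (x,ẋ)=(0.073700, 0.452700) → end (x,ẋ)=(0.204716, 0.637873)
phase 2: p=0.4145, T=0.698, ωT=2.686951, cosh=7.377458, sinh=7.309370; start (x,ẋ)=(0.204716, 0.637873) → end (x,ẋ)=(0.078009, -1.196906)

1 0.2600 0.2047 0.6379
2 0.9580 0.0780 -1.1969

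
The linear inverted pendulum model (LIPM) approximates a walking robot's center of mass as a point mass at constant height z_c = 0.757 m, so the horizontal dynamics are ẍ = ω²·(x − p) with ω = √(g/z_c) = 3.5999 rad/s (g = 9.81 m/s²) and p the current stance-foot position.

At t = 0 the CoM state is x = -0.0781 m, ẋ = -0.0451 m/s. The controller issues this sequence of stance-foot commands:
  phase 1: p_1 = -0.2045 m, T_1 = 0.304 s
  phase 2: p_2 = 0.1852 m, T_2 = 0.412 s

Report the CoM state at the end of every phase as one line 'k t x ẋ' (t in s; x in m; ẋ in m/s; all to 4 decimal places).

phase 1: p=-0.2045, T=0.304, ωT=1.094370, cosh=1.661025, sinh=1.326274; start (x,ẋ)=(-0.078100, -0.045100) → end (x,ẋ)=(-0.011162, 0.528579)
phase 2: p=0.1852, T=0.412, ωT=1.483159, cosh=2.316882, sinh=2.089962; start (x,ẋ)=(-0.011162, 0.528579) → end (x,ẋ)=(0.037124, -0.252707)

1 0.3040 -0.0112 0.5286
2 0.7160 0.0371 -0.2527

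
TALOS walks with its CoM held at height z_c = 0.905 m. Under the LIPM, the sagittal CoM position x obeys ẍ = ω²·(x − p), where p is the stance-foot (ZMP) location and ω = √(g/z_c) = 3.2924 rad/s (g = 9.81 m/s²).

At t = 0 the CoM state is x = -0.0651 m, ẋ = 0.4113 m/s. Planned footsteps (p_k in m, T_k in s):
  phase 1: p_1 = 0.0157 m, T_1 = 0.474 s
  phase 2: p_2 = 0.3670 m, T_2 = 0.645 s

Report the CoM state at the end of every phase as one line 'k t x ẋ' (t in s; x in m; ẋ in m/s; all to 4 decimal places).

1 0.4740 0.0991 0.4170
2 1.1190 -0.2469 -1.8658

phase 1: p=0.0157, T=0.474, ωT=1.560598, cosh=2.485838, sinh=2.275828; start (x,ẋ)=(-0.065100, 0.411300) → end (x,ẋ)=(0.099150, 0.416996)
phase 2: p=0.3670, T=0.645, ωT=2.123598, cosh=4.240384, sinh=4.120783; start (x,ẋ)=(0.099150, 0.416996) → end (x,ẋ)=(-0.246873, -1.865770)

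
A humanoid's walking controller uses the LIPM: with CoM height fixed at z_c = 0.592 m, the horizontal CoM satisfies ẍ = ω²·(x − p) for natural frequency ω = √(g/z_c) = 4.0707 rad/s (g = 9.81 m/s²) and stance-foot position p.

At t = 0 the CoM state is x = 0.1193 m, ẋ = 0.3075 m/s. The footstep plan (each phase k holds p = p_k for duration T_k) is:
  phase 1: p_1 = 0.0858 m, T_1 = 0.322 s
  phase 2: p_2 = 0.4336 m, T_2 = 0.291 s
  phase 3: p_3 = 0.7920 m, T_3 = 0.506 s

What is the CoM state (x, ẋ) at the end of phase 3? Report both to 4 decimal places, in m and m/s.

x = 0.0826, ẋ = -2.6447

phase 1: p=0.0858, T=0.322, ωT=1.310765, cosh=1.989313, sinh=1.719699; start (x,ẋ)=(0.119300, 0.307500) → end (x,ẋ)=(0.282348, 0.846226)
phase 2: p=0.4336, T=0.291, ωT=1.184574, cosh=1.787585, sinh=1.481708; start (x,ẋ)=(0.282348, 0.846226) → end (x,ẋ)=(0.471245, 0.600410)
phase 3: p=0.7920, T=0.506, ωT=2.059774, cosh=3.985841, sinh=3.858358; start (x,ẋ)=(0.471245, 0.600410) → end (x,ẋ)=(0.082610, -2.644717)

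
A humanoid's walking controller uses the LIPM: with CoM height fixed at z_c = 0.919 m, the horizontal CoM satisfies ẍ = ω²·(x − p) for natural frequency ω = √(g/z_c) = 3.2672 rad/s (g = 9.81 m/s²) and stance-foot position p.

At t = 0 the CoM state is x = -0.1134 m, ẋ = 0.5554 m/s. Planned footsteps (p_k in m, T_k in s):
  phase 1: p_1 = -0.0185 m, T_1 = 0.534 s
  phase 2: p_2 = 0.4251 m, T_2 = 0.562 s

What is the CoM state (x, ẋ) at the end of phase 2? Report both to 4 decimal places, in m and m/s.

x = 0.3429, ẋ = -0.0134

phase 1: p=-0.0185, T=0.534, ωT=1.744685, cosh=2.949399, sinh=2.774698; start (x,ẋ)=(-0.113400, 0.555400) → end (x,ẋ)=(0.173280, 0.777780)
phase 2: p=0.4251, T=0.562, ωT=1.836166, cosh=3.215937, sinh=3.056509; start (x,ẋ)=(0.173280, 0.777780) → end (x,ẋ)=(0.342888, -0.013435)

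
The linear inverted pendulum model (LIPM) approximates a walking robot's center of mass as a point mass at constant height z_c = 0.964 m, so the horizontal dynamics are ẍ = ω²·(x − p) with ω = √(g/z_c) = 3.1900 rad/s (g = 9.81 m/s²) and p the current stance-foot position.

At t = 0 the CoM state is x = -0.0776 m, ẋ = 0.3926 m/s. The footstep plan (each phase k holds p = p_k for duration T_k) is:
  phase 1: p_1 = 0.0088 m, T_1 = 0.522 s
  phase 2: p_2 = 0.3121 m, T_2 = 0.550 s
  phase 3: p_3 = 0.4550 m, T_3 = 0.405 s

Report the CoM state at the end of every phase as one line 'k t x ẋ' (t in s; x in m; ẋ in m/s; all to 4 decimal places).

1 0.5220 0.0859 0.3724
2 1.0720 -0.0338 -0.9143
3 1.4770 -0.9841 -4.4134

phase 1: p=0.0088, T=0.522, ωT=1.665180, cosh=2.737891, sinh=2.548734; start (x,ẋ)=(-0.077600, 0.392600) → end (x,ẋ)=(0.085924, 0.372424)
phase 2: p=0.3121, T=0.550, ωT=1.754500, cosh=2.976775, sinh=2.803782; start (x,ẋ)=(0.085924, 0.372424) → end (x,ẋ)=(-0.033840, -0.914307)
phase 3: p=0.4550, T=0.405, ωT=1.291950, cosh=1.957306, sinh=1.682571; start (x,ẋ)=(-0.033840, -0.914307) → end (x,ẋ)=(-0.984063, -4.413381)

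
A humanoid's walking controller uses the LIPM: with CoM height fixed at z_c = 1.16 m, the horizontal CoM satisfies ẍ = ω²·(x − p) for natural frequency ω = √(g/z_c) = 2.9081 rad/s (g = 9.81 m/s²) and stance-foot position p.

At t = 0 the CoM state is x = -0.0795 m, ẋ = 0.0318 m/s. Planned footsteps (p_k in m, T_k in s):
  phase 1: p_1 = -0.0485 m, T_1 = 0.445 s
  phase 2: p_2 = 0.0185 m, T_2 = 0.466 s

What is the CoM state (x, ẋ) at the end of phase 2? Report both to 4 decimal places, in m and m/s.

phase 1: p=-0.0485, T=0.445, ωT=1.294104, cosh=1.960936, sinh=1.686792; start (x,ẋ)=(-0.079500, 0.031800) → end (x,ẋ)=(-0.090844, -0.089708)
phase 2: p=0.0185, T=0.466, ωT=1.355175, cosh=2.067670, sinh=1.809768; start (x,ẋ)=(-0.090844, -0.089708) → end (x,ẋ)=(-0.263415, -0.760963)

x = -0.2634, ẋ = -0.7610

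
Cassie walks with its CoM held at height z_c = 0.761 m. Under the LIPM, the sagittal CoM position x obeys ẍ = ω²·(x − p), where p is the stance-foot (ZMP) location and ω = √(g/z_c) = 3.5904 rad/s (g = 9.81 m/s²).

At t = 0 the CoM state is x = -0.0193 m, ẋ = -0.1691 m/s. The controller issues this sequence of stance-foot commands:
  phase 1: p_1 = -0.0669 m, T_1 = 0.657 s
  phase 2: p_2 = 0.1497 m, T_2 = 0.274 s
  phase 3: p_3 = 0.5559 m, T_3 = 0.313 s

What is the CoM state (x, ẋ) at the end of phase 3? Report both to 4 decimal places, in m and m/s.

x = -1.0168, ẋ = -5.0821

phase 1: p=-0.0669, T=0.657, ωT=2.358893, cosh=5.336878, sinh=5.242353; start (x,ẋ)=(-0.019300, -0.169100) → end (x,ẋ)=(-0.059768, -0.006532)
phase 2: p=0.1497, T=0.274, ωT=0.983770, cosh=1.524209, sinh=1.150310; start (x,ẋ)=(-0.059768, -0.006532) → end (x,ẋ)=(-0.171666, -0.875074)
phase 3: p=0.5559, T=0.313, ωT=1.123795, cosh=1.700776, sinh=1.375732; start (x,ẋ)=(-0.171666, -0.875074) → end (x,ẋ)=(-1.016828, -5.082064)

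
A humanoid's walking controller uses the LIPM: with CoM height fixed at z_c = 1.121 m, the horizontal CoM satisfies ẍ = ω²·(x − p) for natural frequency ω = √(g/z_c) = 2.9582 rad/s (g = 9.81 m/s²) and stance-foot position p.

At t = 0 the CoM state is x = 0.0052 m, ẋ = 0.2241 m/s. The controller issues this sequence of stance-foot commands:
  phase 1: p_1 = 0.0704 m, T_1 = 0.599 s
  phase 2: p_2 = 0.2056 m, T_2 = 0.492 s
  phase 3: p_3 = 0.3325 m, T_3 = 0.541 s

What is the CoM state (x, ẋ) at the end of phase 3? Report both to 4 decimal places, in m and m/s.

phase 1: p=0.0704, T=0.599, ωT=1.771962, cosh=3.026191, sinh=2.856191; start (x,ẋ)=(0.005200, 0.224100) → end (x,ẋ)=(0.089465, 0.127282)
phase 2: p=0.2056, T=0.492, ωT=1.455434, cosh=2.259822, sinh=2.026523; start (x,ẋ)=(0.089465, 0.127282) → end (x,ẋ)=(0.030350, -0.408580)
phase 3: p=0.3325, T=0.541, ωT=1.600386, cosh=2.578382, sinh=2.376564; start (x,ẋ)=(0.030350, -0.408580) → end (x,ẋ)=(-0.774804, -3.177695)

x = -0.7748, ẋ = -3.1777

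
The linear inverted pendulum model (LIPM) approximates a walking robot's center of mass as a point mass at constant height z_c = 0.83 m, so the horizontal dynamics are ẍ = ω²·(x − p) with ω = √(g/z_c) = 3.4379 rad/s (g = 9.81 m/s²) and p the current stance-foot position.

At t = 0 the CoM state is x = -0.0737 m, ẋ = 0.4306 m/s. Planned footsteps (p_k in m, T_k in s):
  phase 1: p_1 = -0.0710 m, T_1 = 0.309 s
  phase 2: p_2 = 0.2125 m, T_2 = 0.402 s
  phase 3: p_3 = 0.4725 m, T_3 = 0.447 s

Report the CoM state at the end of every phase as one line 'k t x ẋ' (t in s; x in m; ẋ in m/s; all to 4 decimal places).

phase 1: p=-0.0710, T=0.309, ωT=1.062311, cosh=1.619353, sinh=1.273697; start (x,ẋ)=(-0.073700, 0.430600) → end (x,ẋ)=(0.084159, 0.685470)
phase 2: p=0.2125, T=0.402, ωT=1.382036, cosh=2.117034, sinh=1.865968; start (x,ẋ)=(0.084159, 0.685470) → end (x,ẋ)=(0.312847, 0.627858)
phase 3: p=0.4725, T=0.447, ωT=1.536741, cosh=2.432248, sinh=2.217167; start (x,ẋ)=(0.312847, 0.627858) → end (x,ẋ)=(0.489102, 0.310168)

1 0.3090 0.0842 0.6855
2 0.7110 0.3128 0.6279
3 1.1580 0.4891 0.3102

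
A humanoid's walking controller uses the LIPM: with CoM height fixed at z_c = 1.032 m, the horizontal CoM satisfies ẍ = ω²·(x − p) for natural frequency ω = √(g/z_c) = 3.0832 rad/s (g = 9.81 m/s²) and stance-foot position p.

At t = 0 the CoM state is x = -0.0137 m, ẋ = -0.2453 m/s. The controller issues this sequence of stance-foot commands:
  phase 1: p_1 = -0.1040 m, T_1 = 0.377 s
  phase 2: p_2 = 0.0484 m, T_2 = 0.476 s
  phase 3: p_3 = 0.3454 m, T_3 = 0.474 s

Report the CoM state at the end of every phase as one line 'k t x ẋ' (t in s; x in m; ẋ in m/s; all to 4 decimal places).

1 0.3770 -0.0603 -0.0290
2 0.8530 -0.2192 -0.7544
3 1.3270 -1.4365 -5.2652

phase 1: p=-0.1040, T=0.377, ωT=1.162366, cosh=1.755118, sinh=1.442373; start (x,ẋ)=(-0.013700, -0.245300) → end (x,ẋ)=(-0.060268, -0.028955)
phase 2: p=0.0484, T=0.476, ωT=1.467603, cosh=2.284650, sinh=2.054173; start (x,ẋ)=(-0.060268, -0.028955) → end (x,ẋ)=(-0.219160, -0.754395)
phase 3: p=0.3454, T=0.474, ωT=1.461437, cosh=2.272027, sinh=2.040124; start (x,ẋ)=(-0.219160, -0.754395) → end (x,ẋ)=(-1.436472, -5.265153)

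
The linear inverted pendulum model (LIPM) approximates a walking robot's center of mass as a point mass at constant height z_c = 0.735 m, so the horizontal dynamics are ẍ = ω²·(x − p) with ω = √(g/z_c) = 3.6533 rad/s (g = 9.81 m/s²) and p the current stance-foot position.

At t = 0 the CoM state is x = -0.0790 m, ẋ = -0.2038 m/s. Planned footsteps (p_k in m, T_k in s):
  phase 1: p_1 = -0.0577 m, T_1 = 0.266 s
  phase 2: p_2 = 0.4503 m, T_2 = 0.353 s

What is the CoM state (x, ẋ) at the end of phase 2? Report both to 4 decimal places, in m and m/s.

phase 1: p=-0.0577, T=0.266, ωT=0.971778, cosh=1.510524, sinh=1.132114; start (x,ẋ)=(-0.079000, -0.203800) → end (x,ẋ)=(-0.153029, -0.395941)
phase 2: p=0.4503, T=0.353, ωT=1.289615, cosh=1.953382, sinh=1.678006; start (x,ẋ)=(-0.153029, -0.395941) → end (x,ẋ)=(-0.910093, -4.471988)

x = -0.9101, ẋ = -4.4720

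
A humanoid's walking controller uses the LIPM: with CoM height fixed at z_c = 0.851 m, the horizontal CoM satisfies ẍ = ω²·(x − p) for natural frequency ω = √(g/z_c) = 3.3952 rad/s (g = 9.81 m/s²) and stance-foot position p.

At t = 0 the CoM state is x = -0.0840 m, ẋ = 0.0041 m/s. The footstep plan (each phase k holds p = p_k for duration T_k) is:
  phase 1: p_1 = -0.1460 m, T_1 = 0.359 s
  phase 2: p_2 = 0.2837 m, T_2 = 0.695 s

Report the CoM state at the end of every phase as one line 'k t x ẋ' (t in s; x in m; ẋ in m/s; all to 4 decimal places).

1 0.3590 -0.0301 0.3325
2 1.0540 -0.8784 -3.8134

phase 1: p=-0.1460, T=0.359, ωT=1.218877, cosh=1.839474, sinh=1.543912; start (x,ẋ)=(-0.084000, 0.004100) → end (x,ẋ)=(-0.030088, 0.332539)
phase 2: p=0.2837, T=0.695, ωT=2.359664, cosh=5.340923, sinh=5.246471; start (x,ẋ)=(-0.030088, 0.332539) → end (x,ẋ)=(-0.878359, -3.813387)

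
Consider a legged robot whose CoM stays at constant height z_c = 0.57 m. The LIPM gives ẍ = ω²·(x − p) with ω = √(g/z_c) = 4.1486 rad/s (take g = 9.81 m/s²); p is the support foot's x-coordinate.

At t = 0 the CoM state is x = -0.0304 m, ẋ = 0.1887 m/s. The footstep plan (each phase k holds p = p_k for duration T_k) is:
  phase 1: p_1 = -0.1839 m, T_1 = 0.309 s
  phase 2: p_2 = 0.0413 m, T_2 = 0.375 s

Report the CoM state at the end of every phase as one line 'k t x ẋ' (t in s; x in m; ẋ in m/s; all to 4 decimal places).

phase 1: p=-0.1839, T=0.309, ωT=1.281917, cosh=1.940524, sinh=1.663019; start (x,ẋ)=(-0.030400, 0.188700) → end (x,ẋ)=(0.189613, 1.425204)
phase 2: p=0.0413, T=0.375, ωT=1.555725, cosh=2.474779, sinh=2.263742; start (x,ẋ)=(0.189613, 1.425204) → end (x,ẋ)=(1.186025, 4.919927)

1 0.3090 0.1896 1.4252
2 0.6840 1.1860 4.9199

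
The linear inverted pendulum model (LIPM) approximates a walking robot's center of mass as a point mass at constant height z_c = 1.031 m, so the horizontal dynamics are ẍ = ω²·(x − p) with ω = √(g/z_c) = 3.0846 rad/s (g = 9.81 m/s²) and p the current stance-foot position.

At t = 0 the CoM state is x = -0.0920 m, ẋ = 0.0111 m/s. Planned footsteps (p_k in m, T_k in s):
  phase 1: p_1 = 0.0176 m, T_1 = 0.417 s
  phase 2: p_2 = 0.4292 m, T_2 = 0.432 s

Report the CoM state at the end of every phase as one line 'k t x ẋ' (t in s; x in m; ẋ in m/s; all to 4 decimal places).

1 0.4170 -0.1899 -0.5435
2 0.8490 -1.1365 -4.4691

phase 1: p=0.0176, T=0.417, ωT=1.286278, cosh=1.947794, sinh=1.671497; start (x,ẋ)=(-0.092000, 0.011100) → end (x,ẋ)=(-0.189863, -0.543466)
phase 2: p=0.4292, T=0.432, ωT=1.332547, cosh=2.027246, sinh=1.763441; start (x,ẋ)=(-0.189863, -0.543466) → end (x,ẋ)=(-1.136489, -4.469141)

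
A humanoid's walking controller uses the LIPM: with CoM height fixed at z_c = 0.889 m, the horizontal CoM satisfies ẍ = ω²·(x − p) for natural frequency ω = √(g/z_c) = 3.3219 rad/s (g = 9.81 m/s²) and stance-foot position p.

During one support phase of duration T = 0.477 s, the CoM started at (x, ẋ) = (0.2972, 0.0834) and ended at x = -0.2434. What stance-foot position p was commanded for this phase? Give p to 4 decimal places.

ωT = 3.3219·0.477 = 1.584546; cosh(ωT) = 2.541059, sinh(ωT) = 2.336019
x(T) = p + (x₀−p)·cosh(ωT) + (ẋ₀/ω)·sinh(ωT) ⇒ p·(1 − cosh) = x(T) − x₀·cosh − (ẋ₀/ω)·sinh
numerator   = -0.2434 − (0.2972)·2.541059 − (0.0834/3.3219)·2.336019 = -1.057251
denominator = 1 − 2.541059 = -1.541059
p = -1.057251 / -1.541059 = 0.6861

p = 0.6861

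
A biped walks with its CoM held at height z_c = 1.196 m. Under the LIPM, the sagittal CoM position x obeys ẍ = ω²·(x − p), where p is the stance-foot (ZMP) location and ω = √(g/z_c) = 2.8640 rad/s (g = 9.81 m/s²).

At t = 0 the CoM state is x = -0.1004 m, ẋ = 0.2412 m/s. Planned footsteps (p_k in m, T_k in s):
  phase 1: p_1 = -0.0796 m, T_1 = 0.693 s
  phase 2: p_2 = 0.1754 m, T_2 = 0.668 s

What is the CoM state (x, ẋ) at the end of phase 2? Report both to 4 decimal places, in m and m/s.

x = 0.8550, ẋ = 2.0603

phase 1: p=-0.0796, T=0.693, ωT=1.984752, cosh=3.707329, sinh=3.569914; start (x,ẋ)=(-0.100400, 0.241200) → end (x,ẋ)=(0.143938, 0.681544)
phase 2: p=0.1754, T=0.668, ωT=1.913152, cosh=3.461011, sinh=3.313397; start (x,ẋ)=(0.143938, 0.681544) → end (x,ẋ)=(0.854996, 2.060270)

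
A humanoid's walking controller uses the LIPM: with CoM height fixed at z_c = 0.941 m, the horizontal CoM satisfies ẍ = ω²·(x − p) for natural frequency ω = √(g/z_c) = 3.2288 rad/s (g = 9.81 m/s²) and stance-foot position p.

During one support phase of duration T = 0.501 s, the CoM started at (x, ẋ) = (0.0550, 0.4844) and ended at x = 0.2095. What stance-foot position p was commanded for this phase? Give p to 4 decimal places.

ωT = 3.2288·0.501 = 1.617629; cosh(ωT) = 2.619746, sinh(ωT) = 2.421377
x(T) = p + (x₀−p)·cosh(ωT) + (ẋ₀/ω)·sinh(ωT) ⇒ p·(1 − cosh) = x(T) − x₀·cosh − (ẋ₀/ω)·sinh
numerator   = 0.2095 − (0.0550)·2.619746 − (0.4844/3.2288)·2.421377 = -0.297853
denominator = 1 − 2.619746 = -1.619746
p = -0.297853 / -1.619746 = 0.1839

p = 0.1839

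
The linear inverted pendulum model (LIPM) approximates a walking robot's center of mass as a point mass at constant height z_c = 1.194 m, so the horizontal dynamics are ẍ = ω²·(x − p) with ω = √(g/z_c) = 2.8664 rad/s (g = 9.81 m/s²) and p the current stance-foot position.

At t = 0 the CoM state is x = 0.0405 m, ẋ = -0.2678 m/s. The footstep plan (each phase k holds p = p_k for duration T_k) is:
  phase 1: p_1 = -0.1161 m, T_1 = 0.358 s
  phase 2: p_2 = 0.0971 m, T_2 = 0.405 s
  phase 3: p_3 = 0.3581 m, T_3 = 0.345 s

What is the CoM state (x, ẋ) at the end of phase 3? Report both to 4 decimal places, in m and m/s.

phase 1: p=-0.1161, T=0.358, ωT=1.026171, cosh=1.574369, sinh=1.215993; start (x,ẋ)=(0.040500, -0.267800) → end (x,ẋ)=(0.016839, 0.124217)
phase 2: p=0.0971, T=0.405, ωT=1.160892, cosh=1.752993, sinh=1.439787; start (x,ẋ)=(0.016839, 0.124217) → end (x,ẋ)=(0.018797, -0.113485)
phase 3: p=0.3581, T=0.345, ωT=0.988908, cosh=1.530140, sinh=1.158157; start (x,ẋ)=(0.018797, -0.113485) → end (x,ẋ)=(-0.206934, -1.300046)

x = -0.2069, ẋ = -1.3000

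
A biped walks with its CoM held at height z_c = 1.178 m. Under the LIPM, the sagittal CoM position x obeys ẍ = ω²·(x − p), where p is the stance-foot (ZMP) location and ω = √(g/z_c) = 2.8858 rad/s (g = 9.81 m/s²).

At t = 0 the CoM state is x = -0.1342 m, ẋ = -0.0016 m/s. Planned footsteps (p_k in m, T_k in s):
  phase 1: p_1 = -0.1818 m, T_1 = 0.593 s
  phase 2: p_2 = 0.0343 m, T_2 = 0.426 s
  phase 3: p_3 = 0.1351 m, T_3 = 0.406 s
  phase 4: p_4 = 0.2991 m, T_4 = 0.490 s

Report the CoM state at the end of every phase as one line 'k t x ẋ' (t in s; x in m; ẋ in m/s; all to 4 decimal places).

phase 1: p=-0.1818, T=0.593, ωT=1.711279, cosh=2.858337, sinh=2.677703; start (x,ẋ)=(-0.134200, -0.001600) → end (x,ẋ)=(-0.047228, 0.363247)
phase 2: p=0.0343, T=0.426, ωT=1.229351, cosh=1.855746, sinh=1.563263; start (x,ẋ)=(-0.047228, 0.363247) → end (x,ẋ)=(0.079779, 0.306300)
phase 3: p=0.1351, T=0.406, ωT=1.171635, cosh=1.768562, sinh=1.458702; start (x,ẋ)=(0.079779, 0.306300) → end (x,ẋ)=(0.192089, 0.308837)
phase 4: p=0.2991, T=0.490, ωT=1.414042, cosh=2.177852, sinh=1.934693; start (x,ẋ)=(0.192089, 0.308837) → end (x,ẋ)=(0.273096, 0.075145)

1 0.5930 -0.0472 0.3632
2 1.0190 0.0798 0.3063
3 1.4250 0.1921 0.3088
4 1.9150 0.2731 0.0751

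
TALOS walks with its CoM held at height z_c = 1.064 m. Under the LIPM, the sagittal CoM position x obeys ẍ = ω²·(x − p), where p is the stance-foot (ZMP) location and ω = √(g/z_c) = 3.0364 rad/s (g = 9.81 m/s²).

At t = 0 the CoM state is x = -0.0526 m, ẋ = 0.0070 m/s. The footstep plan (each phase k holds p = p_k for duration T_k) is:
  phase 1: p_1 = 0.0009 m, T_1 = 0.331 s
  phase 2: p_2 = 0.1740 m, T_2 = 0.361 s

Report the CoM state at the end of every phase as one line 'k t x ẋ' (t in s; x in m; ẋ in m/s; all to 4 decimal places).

phase 1: p=0.0009, T=0.331, ωT=1.005048, cosh=1.549033, sinh=1.183006; start (x,ẋ)=(-0.052600, 0.007000) → end (x,ẋ)=(-0.079246, -0.181333)
phase 2: p=0.1740, T=0.361, ωT=1.096140, cosh=1.663376, sinh=1.329218; start (x,ẋ)=(-0.079246, -0.181333) → end (x,ẋ)=(-0.326624, -1.323735)

1 0.3310 -0.0792 -0.1813
2 0.6920 -0.3266 -1.3237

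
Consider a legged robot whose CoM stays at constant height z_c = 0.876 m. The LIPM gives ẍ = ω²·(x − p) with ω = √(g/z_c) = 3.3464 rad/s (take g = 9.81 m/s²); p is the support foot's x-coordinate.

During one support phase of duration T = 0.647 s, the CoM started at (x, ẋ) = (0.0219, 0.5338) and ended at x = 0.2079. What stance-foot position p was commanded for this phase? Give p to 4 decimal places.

p = 0.1683

ωT = 3.3464·0.647 = 2.165121; cosh(ωT) = 4.415195, sinh(ωT) = 4.300459
x(T) = p + (x₀−p)·cosh(ωT) + (ẋ₀/ω)·sinh(ωT) ⇒ p·(1 − cosh) = x(T) − x₀·cosh − (ẋ₀/ω)·sinh
numerator   = 0.2079 − (0.0219)·4.415195 − (0.5338/3.3464)·4.300459 = -0.574779
denominator = 1 − 4.415195 = -3.415195
p = -0.574779 / -3.415195 = 0.1683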